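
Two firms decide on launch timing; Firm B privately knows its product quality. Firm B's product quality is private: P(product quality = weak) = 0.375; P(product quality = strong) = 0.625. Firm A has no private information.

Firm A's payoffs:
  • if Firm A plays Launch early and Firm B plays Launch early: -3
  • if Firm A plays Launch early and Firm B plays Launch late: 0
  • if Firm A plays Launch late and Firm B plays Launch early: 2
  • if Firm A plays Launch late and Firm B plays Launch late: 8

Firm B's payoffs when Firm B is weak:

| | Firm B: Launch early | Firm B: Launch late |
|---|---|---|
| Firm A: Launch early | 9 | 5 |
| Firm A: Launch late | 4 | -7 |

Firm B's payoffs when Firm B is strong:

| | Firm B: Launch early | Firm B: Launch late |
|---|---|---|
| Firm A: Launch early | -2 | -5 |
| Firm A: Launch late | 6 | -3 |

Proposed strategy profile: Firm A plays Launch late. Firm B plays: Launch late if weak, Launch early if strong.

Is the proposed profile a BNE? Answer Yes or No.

No

Firm A plays Launch late: E[Launch late] = 0.375·(8) + 0.625·(2) = 4.25; E[Launch early] = -1.875. Best-responding. ✓
Firm B (product quality weak), facing Launch late: Launch early gives 4, Launch late gives -7. Proposed Launch late is not best — profitable deviation exists. ✗
Firm B (product quality strong), facing Launch late: Launch early gives 6, Launch late gives -3. Proposed Launch early is best. ✓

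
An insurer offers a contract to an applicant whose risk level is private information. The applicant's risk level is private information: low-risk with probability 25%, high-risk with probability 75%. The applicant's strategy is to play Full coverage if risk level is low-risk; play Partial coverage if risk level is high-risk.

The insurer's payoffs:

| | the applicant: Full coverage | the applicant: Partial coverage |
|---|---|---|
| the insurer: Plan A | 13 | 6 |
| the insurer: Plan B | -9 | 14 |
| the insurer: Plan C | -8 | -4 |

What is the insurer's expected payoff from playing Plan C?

-5

E[Plan C] = 0.25·(-8) + 0.75·(-4) = (-2) + (-3) = -5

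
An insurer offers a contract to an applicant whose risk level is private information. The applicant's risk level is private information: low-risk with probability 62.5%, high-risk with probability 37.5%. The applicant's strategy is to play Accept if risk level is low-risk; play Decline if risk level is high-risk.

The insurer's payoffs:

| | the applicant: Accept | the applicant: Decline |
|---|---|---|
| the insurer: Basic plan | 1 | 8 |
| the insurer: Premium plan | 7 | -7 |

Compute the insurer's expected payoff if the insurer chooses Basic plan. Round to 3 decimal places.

E[Basic plan] = 0.625·1 + 0.375·8 = 0.625 + 3 = 3.625

3.625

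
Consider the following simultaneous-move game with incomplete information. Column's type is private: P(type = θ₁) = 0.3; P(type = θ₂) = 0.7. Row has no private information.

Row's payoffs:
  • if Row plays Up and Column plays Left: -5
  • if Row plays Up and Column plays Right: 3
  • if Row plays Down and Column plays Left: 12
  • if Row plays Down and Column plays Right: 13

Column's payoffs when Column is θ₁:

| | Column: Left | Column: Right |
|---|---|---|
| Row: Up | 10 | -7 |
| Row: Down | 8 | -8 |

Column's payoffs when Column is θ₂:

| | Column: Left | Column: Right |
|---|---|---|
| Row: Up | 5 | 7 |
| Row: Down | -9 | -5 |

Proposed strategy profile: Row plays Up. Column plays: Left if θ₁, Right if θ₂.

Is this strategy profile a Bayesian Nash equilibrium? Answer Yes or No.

No

A profile is a BNE iff every type of every player is best-responding given beliefs about the other side.
Row plays Up: E[Up] = 0.3·(-5) + 0.7·(3) = 0.6; E[Down] = 12.7. Not best-responding. ✗
Column (type θ₁), facing Up: Left gives 10, Right gives -7. Proposed Left is best. ✓
Column (type θ₂), facing Up: Left gives 5, Right gives 7. Proposed Right is best. ✓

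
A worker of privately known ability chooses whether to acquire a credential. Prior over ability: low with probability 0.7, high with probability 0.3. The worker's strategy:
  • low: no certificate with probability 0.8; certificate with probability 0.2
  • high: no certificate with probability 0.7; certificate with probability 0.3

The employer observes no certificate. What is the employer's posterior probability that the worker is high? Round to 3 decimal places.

0.273

P(no certificate) = 0.7·0.8 + 0.3·0.7 = 0.77
P(high | no certificate) = (0.3·0.7) / 0.77 = 0.21 / 0.77 = 0.272727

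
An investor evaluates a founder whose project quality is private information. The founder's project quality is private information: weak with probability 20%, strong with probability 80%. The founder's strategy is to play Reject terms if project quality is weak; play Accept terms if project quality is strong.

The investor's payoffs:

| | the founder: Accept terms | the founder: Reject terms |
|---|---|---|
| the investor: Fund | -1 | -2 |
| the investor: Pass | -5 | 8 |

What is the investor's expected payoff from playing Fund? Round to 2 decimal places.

-1.20

Take the expectation over the founder's project quality, weighting each type's action by its prior probability.
E[Fund] = 0.2·(-2) + 0.8·(-1) = (-0.4) + (-0.8) = -1.2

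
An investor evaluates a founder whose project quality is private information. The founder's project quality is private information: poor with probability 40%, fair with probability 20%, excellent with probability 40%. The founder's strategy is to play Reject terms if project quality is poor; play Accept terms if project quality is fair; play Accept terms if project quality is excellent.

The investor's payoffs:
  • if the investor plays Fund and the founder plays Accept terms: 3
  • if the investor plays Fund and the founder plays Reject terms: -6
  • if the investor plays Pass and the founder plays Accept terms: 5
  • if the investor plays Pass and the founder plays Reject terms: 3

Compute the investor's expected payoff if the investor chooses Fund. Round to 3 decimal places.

E[Fund] = 0.4·(-6) + 0.2·3 + 0.4·3 = (-2.4) + 0.6 + 1.2 = -0.6

-0.600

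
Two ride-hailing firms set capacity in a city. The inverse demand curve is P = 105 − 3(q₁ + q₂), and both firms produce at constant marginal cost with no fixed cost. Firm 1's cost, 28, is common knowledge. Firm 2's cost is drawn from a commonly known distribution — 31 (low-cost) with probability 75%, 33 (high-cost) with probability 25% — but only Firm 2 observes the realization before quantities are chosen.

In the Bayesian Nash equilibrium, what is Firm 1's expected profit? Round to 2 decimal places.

240.01

Firm 2 with cost c maximizes (105 − 3(q₁+q₂) − c)·q₂, giving q₂(c) = (105 − c − 3q₁)/6.
E[c₂] = 0.75·31 + 0.25·33 = 31.5
Firm 1's FOC against E[q₂] yields q₁ = (105 − 2·28 + E[c₂])/9 = (105 − 56 + 31.5)/9 = 8.94444.
E[P] = 105 − 3·(q₁ + E[q₂]) = 54.8333; Firm 1's expected profit = (E[P] − 28)·q₁ = (54.8333 − 28)·8.94444 = 240.009.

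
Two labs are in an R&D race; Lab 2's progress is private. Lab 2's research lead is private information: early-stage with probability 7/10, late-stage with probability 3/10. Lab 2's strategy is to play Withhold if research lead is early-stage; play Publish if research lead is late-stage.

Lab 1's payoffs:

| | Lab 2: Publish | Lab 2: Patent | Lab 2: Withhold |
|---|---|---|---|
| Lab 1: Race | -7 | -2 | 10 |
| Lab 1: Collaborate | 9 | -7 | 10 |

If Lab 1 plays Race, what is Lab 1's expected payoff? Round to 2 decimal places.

4.90

E[Race] = 7/10·10 + 3/10·(-7) = 7 + (-21/10) = 49/10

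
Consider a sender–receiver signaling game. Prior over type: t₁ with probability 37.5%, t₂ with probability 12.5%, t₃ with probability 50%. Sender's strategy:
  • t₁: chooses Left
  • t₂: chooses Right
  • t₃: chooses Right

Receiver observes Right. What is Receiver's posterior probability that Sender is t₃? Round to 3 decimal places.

P(Right) = 0.375·0 + 0.125·1 + 0.5·1 = 0.625
P(t₃ | Right) = (0.5·1) / 0.625 = 0.5 / 0.625 = 0.8

0.800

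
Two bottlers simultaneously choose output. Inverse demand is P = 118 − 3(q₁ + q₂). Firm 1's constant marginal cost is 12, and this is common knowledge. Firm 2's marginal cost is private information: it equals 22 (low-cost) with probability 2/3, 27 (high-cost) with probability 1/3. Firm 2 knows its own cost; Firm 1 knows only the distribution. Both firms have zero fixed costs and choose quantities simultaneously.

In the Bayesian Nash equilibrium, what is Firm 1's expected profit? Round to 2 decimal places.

512.79

Firm 2 with cost c maximizes (118 − 3(q₁+q₂) − c)·q₂, giving q₂(c) = (118 − c − 3q₁)/6.
E[c₂] = 2/3·22 + 1/3·27 = 23.6667
Firm 1's FOC against E[q₂] yields q₁ = (118 − 2·12 + E[c₂])/9 = (118 − 24 + 23.6667)/9 = 13.0741.
E[P] = 118 − 3·(q₁ + E[q₂]) = 51.2222; Firm 1's expected profit = (E[P] − 12)·q₁ = (51.2222 − 12)·13.0741 = 512.794.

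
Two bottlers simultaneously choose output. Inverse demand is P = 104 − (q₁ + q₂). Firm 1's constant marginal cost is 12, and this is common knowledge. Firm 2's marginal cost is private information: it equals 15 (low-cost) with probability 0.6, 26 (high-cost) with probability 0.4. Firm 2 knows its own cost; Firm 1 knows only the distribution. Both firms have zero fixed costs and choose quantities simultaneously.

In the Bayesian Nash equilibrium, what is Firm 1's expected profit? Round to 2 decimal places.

Type-c best response for Firm 2: q₂(c) = (104 − c)/2 − q₁/2.
Firm 1 maximizes expected profit; its first-order condition is 104 − 2q₁ − E[q₂] − 12 = 0.
Substituting E[q₂] and solving: E[c₂] = 19.4, so q₁ = (104 − 2·12 + 19.4)/3 = 33.1333.
E[P] = 104 − (q₁ + E[q₂]) = 45.1333; Firm 1's expected profit = (E[P] − 12)·q₁ = (45.1333 − 12)·33.1333 = 1097.82.

1097.82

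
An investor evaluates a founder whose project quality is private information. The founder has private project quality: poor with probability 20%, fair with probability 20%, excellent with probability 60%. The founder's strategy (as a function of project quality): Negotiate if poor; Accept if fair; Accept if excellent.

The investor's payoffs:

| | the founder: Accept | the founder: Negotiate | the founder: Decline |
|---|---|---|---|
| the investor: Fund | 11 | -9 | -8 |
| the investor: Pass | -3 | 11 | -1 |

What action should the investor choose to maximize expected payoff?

Fund

E[Fund] = 0.2·(-9) + 0.2·(11) + 0.6·(11) = 7
E[Pass] = 0.2·(11) + 0.2·(-3) + 0.6·(-3) = -0.2
Best response: Fund (7 is the largest).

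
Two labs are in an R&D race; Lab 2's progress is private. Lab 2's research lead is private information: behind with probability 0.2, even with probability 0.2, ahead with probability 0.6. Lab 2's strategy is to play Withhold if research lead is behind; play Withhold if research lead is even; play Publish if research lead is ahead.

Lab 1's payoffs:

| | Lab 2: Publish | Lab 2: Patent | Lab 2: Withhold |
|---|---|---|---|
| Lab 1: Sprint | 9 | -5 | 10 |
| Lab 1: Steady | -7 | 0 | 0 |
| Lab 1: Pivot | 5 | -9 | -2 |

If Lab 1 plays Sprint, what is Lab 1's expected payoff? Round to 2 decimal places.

9.40

E[Sprint] = 0.2·10 + 0.2·10 + 0.6·9 = 2 + 2 + 5.4 = 9.4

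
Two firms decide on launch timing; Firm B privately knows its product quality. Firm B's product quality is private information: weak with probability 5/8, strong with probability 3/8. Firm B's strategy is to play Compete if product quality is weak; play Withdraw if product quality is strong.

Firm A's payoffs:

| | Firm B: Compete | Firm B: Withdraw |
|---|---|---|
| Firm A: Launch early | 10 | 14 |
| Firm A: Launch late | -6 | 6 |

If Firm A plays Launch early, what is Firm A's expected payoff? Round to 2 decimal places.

E[Launch early] = 5/8·10 + 3/8·14 = 25/4 + 21/4 = 23/2

11.50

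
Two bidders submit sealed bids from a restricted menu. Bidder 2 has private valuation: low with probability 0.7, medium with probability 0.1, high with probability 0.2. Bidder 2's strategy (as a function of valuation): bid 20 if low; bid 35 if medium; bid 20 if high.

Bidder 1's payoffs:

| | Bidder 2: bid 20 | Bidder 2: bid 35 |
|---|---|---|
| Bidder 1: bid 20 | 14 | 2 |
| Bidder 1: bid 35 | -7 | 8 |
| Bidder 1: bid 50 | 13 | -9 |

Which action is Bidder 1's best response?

E[bid 20] = 0.7·(14) + 0.1·(2) + 0.2·(14) = 12.8
E[bid 35] = 0.7·(-7) + 0.1·(8) + 0.2·(-7) = -5.5
E[bid 50] = 0.7·(13) + 0.1·(-9) + 0.2·(13) = 10.8
Best response: bid 20 (12.8 is the largest).

bid 20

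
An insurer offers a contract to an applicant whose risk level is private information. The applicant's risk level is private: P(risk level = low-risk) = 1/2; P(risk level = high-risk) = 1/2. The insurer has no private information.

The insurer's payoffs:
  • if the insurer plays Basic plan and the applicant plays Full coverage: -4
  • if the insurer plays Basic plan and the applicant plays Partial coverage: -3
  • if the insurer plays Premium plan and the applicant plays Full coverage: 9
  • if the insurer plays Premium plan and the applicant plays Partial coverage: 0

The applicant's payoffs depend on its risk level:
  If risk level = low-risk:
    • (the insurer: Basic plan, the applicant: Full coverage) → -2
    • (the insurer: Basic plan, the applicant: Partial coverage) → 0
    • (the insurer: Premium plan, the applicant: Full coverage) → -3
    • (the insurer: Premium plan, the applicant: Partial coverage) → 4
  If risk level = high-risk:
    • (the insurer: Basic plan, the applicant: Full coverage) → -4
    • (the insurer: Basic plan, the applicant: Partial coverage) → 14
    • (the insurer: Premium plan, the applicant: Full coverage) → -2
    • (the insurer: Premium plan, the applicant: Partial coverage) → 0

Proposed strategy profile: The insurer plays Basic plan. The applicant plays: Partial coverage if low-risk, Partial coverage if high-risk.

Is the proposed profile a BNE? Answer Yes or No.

The insurer plays Basic plan: E[Basic plan] = 1/2·(-3) + 1/2·(-3) = -3; E[Premium plan] = 0. Not best-responding. ✗
The applicant (risk level low-risk), facing Basic plan: Full coverage gives -2, Partial coverage gives 0. Proposed Partial coverage is best. ✓
The applicant (risk level high-risk), facing Basic plan: Full coverage gives -4, Partial coverage gives 14. Proposed Partial coverage is best. ✓

No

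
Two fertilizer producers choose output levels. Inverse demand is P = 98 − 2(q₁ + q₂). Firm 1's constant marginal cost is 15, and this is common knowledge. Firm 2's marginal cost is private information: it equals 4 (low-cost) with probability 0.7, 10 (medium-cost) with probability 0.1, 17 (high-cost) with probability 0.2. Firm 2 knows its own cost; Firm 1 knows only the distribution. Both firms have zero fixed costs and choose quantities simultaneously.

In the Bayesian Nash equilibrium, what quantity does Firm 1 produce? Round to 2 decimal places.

Type-c best response for Firm 2: q₂(c) = (98 − c)/4 − q₁/2.
Firm 1 maximizes expected profit; its first-order condition is 98 − 4q₁ − 2E[q₂] − 15 = 0.
Substituting E[q₂] and solving: E[c₂] = 7.2, so q₁ = (98 − 2·15 + 7.2)/6 = 12.5333.

12.53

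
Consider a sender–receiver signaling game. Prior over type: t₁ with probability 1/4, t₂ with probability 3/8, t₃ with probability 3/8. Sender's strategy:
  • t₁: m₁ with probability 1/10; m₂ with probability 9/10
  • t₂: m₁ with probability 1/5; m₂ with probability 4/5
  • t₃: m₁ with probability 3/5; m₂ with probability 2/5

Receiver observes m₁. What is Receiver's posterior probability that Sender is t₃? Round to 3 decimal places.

P(m₁) = (1/4)·(1/10) + (3/8)·(1/5) + (3/8)·(3/5) = 13/40
P(t₃ | m₁) = ((3/8)·(3/5)) / (13/40) = (9/40) / (13/40) = 9/13

0.692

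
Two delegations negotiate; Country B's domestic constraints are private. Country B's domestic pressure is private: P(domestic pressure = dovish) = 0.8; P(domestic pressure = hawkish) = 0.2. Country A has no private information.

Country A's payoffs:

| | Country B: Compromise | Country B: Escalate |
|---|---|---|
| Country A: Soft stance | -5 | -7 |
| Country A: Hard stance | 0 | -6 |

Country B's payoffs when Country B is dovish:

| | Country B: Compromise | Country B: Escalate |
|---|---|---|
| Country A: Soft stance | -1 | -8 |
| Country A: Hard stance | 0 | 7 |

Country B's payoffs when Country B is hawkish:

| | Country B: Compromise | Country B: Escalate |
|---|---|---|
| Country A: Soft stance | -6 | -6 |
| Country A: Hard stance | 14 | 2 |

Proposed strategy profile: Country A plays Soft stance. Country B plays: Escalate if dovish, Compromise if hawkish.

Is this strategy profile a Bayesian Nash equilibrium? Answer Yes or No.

Country A plays Soft stance: E[Soft stance] = 0.8·(-7) + 0.2·(-5) = -6.6; E[Hard stance] = -4.8. Not best-responding. ✗
Country B (domestic pressure dovish), facing Soft stance: Compromise gives -1, Escalate gives -8. Proposed Escalate is not best — profitable deviation exists. ✗
Country B (domestic pressure hawkish), facing Soft stance: Compromise gives -6, Escalate gives -6. Proposed Compromise is best. ✓

No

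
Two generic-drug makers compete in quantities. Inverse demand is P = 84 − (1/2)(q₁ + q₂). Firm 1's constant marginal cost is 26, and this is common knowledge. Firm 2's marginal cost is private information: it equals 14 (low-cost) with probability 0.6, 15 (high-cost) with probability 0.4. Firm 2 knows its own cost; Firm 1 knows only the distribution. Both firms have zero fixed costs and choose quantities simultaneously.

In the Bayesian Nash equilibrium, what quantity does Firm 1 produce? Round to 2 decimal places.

Each type of Firm 2 best-responds to q₁; Firm 1 best-responds to the expected q₂ over Firm 2's types.
Firm 2 with cost c maximizes (84 − (1/2)(q₁+q₂) − c)·q₂, giving q₂(c) = (84 − c − (1/2)q₁).
E[c₂] = 0.6·14 + 0.4·15 = 14.4
Firm 1's FOC against E[q₂] yields q₁ = (84 − 2·26 + E[c₂])/(3/2) = (84 − 52 + 14.4)/(3/2) = 30.9333.

30.93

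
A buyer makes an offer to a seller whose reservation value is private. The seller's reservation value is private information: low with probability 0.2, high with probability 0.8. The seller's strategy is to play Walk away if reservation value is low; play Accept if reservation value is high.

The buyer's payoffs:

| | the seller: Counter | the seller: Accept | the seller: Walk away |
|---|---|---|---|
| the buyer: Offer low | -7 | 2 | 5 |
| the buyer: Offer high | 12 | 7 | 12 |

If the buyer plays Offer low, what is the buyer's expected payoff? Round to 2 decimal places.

E[Offer low] = 0.2·5 + 0.8·2 = 1 + 1.6 = 2.6

2.60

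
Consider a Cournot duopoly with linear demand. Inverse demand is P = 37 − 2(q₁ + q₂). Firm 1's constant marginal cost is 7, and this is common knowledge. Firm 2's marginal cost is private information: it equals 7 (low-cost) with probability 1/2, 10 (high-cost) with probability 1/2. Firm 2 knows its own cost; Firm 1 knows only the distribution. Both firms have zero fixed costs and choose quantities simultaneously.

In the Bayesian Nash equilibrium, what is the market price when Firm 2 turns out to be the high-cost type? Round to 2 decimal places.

Type-c best response for Firm 2: q₂(c) = (37 − c)/4 − q₁/2.
Firm 1 maximizes expected profit; its first-order condition is 37 − 4q₁ − 2E[q₂] − 7 = 0.
Substituting E[q₂] and solving: E[c₂] = 8.5, so q₁ = (37 − 2·7 + 8.5)/6 = 5.25.
q₂(high-cost) = 4.125, so P = 37 − 2·(5.25 + 4.125) = 18.25.

18.25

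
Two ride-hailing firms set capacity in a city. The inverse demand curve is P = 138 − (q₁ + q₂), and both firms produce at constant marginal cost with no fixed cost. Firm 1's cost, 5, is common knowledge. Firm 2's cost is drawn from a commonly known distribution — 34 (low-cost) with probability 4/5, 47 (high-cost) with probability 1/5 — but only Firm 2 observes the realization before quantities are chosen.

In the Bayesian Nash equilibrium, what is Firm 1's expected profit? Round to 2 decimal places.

Type-c best response for Firm 2: q₂(c) = (138 − c)/2 − q₁/2.
Firm 1 maximizes expected profit; its first-order condition is 138 − 2q₁ − E[q₂] − 5 = 0.
Substituting E[q₂] and solving: E[c₂] = 36.6, so q₁ = (138 − 2·5 + 36.6)/3 = 54.8667.
E[P] = 138 − (q₁ + E[q₂]) = 59.8667; Firm 1's expected profit = (E[P] − 5)·q₁ = (59.8667 − 5)·54.8667 = 3010.35.

3010.35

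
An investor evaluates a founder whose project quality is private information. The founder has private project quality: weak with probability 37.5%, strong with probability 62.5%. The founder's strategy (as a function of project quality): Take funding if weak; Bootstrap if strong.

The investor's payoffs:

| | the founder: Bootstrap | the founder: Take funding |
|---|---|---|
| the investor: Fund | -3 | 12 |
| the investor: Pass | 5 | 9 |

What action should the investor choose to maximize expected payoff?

Pass

E[Fund] = 0.375·(12) + 0.625·(-3) = 2.625
E[Pass] = 0.375·(9) + 0.625·(5) = 6.5
Best response: Pass (6.5 is the largest).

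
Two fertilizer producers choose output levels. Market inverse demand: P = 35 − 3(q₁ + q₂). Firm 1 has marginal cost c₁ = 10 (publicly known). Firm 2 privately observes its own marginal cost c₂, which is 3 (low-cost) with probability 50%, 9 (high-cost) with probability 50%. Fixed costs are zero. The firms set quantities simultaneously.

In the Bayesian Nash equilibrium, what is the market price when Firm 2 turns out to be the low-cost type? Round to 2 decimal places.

Firm 2 with cost c maximizes (35 − 3(q₁+q₂) − c)·q₂, giving q₂(c) = (35 − c − 3q₁)/6.
E[c₂] = 0.5·3 + 0.5·9 = 6
Firm 1's FOC against E[q₂] yields q₁ = (35 − 2·10 + E[c₂])/9 = (35 − 20 + 6)/9 = 2.33333.
q₂(low-cost) = 4.16667, so P = 35 − 3·(2.33333 + 4.16667) = 15.5.

15.50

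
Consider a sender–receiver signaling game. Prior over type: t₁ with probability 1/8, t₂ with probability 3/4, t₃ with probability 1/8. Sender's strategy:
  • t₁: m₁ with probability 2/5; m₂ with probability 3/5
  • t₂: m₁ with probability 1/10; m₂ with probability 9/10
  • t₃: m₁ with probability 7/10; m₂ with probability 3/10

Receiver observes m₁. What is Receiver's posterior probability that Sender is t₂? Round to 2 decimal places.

0.35

P(m₁) = (1/8)·(2/5) + (3/4)·(1/10) + (1/8)·(7/10) = 17/80
P(t₂ | m₁) = ((3/4)·(1/10)) / (17/80) = (3/40) / (17/80) = 6/17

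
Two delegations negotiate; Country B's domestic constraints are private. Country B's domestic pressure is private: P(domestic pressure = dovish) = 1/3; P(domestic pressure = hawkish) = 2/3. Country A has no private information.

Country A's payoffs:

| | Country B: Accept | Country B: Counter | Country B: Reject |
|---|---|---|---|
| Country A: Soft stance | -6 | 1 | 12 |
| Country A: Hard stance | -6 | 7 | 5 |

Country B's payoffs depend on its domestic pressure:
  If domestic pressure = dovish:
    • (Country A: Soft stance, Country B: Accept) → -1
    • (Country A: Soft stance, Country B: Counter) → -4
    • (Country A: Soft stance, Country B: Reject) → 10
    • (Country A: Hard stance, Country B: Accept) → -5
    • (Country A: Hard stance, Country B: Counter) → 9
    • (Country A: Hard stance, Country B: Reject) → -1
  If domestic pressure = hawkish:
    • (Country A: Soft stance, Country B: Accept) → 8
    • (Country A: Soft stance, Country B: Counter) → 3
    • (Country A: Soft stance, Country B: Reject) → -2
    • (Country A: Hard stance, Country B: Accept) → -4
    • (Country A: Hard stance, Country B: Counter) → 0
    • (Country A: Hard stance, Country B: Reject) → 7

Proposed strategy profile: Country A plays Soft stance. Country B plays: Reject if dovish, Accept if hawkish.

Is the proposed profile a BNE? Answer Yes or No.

Yes

Country A plays Soft stance: E[Soft stance] = 1/3·(12) + 2/3·(-6) = 0; E[Hard stance] = -7/3. Best-responding. ✓
Country B (domestic pressure dovish), facing Soft stance: Accept gives -1, Counter gives -4, Reject gives 10. Proposed Reject is best. ✓
Country B (domestic pressure hawkish), facing Soft stance: Accept gives 8, Counter gives 3, Reject gives -2. Proposed Accept is best. ✓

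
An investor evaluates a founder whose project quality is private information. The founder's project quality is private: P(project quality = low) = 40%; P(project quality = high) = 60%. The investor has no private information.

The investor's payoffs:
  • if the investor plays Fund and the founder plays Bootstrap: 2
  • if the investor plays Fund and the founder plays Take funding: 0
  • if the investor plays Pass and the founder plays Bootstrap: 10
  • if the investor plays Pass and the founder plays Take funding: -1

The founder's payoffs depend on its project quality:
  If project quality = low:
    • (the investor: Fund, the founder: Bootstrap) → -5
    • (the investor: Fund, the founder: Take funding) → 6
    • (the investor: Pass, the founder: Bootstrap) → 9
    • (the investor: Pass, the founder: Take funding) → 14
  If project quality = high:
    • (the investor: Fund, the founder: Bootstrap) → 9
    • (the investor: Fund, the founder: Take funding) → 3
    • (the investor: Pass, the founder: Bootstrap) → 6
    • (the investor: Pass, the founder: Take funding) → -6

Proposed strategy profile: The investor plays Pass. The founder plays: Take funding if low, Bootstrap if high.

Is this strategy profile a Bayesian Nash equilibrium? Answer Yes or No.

A profile is a BNE iff every type of every player is best-responding given beliefs about the other side.
The investor plays Pass: E[Pass] = 0.4·(-1) + 0.6·(10) = 5.6; E[Fund] = 1.2. Best-responding. ✓
The founder (project quality low), facing Pass: Bootstrap gives 9, Take funding gives 14. Proposed Take funding is best. ✓
The founder (project quality high), facing Pass: Bootstrap gives 6, Take funding gives -6. Proposed Bootstrap is best. ✓

Yes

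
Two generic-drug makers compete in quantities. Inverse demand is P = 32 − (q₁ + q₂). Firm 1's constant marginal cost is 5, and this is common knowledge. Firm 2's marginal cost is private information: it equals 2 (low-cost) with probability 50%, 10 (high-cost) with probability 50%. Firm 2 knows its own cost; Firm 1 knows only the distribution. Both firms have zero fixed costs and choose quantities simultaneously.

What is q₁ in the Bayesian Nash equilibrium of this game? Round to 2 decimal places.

9.33

Firm 2 with cost c maximizes (32 − (q₁+q₂) − c)·q₂, giving q₂(c) = (32 − c − q₁)/2.
E[c₂] = 0.5·2 + 0.5·10 = 6
Firm 1's FOC against E[q₂] yields q₁ = (32 − 2·5 + E[c₂])/3 = (32 − 10 + 6)/3 = 9.33333.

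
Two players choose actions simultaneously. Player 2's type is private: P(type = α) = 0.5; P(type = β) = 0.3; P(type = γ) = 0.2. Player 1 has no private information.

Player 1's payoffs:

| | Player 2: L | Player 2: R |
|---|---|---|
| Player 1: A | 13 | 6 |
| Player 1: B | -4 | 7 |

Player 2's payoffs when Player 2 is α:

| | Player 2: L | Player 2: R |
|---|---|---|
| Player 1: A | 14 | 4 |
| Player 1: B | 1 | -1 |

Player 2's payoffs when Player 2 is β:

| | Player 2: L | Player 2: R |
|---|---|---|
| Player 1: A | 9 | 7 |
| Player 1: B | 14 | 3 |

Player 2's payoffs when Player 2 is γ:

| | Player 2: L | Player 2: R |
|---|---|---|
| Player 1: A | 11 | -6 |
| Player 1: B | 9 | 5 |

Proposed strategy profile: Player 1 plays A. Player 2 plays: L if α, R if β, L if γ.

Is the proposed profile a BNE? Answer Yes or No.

No

A profile is a BNE iff every type of every player is best-responding given beliefs about the other side.
Player 1 plays A: E[A] = 0.5·(13) + 0.3·(6) + 0.2·(13) = 10.9; E[B] = -0.7. Best-responding. ✓
Player 2 (type α), facing A: L gives 14, R gives 4. Proposed L is best. ✓
Player 2 (type β), facing A: L gives 9, R gives 7. Proposed R is not best — profitable deviation exists. ✗
Player 2 (type γ), facing A: L gives 11, R gives -6. Proposed L is best. ✓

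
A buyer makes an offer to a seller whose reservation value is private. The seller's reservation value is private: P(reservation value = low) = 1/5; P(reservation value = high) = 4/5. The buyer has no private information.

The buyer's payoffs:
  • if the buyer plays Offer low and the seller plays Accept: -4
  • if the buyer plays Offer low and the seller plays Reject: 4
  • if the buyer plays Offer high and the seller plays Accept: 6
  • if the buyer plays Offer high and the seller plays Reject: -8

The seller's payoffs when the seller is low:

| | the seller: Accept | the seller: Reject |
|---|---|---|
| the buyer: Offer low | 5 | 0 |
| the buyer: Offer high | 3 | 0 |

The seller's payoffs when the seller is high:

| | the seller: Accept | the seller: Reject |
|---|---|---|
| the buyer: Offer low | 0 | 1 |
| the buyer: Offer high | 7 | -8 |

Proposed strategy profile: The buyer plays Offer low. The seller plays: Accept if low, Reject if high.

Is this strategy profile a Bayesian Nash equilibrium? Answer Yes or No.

The buyer plays Offer low: E[Offer low] = 1/5·(-4) + 4/5·(4) = 12/5; E[Offer high] = -26/5. Best-responding. ✓
The seller (reservation value low), facing Offer low: Accept gives 5, Reject gives 0. Proposed Accept is best. ✓
The seller (reservation value high), facing Offer low: Accept gives 0, Reject gives 1. Proposed Reject is best. ✓

Yes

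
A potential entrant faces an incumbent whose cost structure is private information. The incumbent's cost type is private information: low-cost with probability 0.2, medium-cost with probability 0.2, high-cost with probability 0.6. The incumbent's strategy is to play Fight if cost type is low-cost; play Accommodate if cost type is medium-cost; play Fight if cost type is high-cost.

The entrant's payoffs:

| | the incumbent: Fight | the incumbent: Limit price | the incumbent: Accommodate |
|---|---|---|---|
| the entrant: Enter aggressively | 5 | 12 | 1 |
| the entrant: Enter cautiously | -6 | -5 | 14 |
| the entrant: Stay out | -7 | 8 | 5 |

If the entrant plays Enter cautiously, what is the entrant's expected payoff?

-2

E[Enter cautiously] = 0.2·(-6) + 0.2·14 + 0.6·(-6) = (-1.2) + 2.8 + (-3.6) = -2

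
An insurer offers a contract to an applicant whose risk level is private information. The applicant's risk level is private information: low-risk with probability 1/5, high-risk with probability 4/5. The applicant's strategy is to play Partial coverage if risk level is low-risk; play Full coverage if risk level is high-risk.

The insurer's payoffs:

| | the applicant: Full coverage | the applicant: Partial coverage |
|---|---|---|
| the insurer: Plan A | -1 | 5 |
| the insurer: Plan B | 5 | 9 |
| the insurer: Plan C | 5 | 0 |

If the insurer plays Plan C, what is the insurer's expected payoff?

4

E[Plan C] = 1/5·0 + 4/5·5 = 0 + 4 = 4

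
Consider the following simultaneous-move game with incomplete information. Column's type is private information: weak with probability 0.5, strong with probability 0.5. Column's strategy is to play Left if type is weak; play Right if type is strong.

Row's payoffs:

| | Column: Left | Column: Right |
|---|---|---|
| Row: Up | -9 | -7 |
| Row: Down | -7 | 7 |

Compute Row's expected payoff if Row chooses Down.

0

E[Down] = 0.5·(-7) + 0.5·7 = (-3.5) + 3.5 = 0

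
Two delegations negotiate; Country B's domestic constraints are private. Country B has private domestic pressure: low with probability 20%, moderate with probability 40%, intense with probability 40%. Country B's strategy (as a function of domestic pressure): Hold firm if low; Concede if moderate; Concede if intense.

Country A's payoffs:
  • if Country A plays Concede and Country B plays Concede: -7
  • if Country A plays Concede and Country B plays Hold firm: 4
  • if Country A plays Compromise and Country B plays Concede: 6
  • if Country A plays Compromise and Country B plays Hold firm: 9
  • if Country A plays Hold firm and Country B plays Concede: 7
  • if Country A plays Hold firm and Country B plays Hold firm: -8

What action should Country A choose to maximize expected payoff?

Compromise

E[Concede] = 0.2·(4) + 0.4·(-7) + 0.4·(-7) = -4.8
E[Compromise] = 0.2·(9) + 0.4·(6) + 0.4·(6) = 6.6
E[Hold firm] = 0.2·(-8) + 0.4·(7) + 0.4·(7) = 4
Best response: Compromise (6.6 is the largest).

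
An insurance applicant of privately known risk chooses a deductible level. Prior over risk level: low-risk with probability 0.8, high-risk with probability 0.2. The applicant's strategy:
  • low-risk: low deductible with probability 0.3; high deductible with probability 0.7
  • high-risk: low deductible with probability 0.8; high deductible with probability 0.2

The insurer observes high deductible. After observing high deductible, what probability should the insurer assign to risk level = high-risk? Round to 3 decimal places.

Apply Bayes' rule using the sender's strategy as the likelihood.
P(high deductible) = 0.8·0.7 + 0.2·0.2 = 0.6
P(high-risk | high deductible) = (0.2·0.2) / 0.6 = 0.04 / 0.6 = 0.0666667

0.067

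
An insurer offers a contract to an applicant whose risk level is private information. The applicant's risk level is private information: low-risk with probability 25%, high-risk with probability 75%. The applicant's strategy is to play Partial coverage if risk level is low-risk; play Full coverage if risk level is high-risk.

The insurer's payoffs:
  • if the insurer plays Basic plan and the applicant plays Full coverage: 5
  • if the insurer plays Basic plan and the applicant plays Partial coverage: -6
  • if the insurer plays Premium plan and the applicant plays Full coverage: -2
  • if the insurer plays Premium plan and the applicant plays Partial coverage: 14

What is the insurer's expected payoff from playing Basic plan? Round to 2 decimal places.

2.25

E[Basic plan] = 0.25·(-6) + 0.75·5 = (-1.5) + 3.75 = 2.25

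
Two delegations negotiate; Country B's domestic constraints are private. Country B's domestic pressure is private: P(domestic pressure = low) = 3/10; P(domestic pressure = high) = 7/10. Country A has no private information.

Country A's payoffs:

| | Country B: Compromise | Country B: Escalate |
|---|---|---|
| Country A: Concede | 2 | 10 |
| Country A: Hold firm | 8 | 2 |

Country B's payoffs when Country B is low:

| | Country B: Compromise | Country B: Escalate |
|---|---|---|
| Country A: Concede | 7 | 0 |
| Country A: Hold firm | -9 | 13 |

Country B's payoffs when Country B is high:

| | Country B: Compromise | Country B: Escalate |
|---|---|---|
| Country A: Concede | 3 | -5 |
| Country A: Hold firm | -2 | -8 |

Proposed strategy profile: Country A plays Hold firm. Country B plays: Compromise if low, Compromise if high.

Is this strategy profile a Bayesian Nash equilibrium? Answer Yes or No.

No

Country A plays Hold firm: E[Hold firm] = 3/10·(8) + 7/10·(8) = 8; E[Concede] = 2. Best-responding. ✓
Country B (domestic pressure low), facing Hold firm: Compromise gives -9, Escalate gives 13. Proposed Compromise is not best — profitable deviation exists. ✗
Country B (domestic pressure high), facing Hold firm: Compromise gives -2, Escalate gives -8. Proposed Compromise is best. ✓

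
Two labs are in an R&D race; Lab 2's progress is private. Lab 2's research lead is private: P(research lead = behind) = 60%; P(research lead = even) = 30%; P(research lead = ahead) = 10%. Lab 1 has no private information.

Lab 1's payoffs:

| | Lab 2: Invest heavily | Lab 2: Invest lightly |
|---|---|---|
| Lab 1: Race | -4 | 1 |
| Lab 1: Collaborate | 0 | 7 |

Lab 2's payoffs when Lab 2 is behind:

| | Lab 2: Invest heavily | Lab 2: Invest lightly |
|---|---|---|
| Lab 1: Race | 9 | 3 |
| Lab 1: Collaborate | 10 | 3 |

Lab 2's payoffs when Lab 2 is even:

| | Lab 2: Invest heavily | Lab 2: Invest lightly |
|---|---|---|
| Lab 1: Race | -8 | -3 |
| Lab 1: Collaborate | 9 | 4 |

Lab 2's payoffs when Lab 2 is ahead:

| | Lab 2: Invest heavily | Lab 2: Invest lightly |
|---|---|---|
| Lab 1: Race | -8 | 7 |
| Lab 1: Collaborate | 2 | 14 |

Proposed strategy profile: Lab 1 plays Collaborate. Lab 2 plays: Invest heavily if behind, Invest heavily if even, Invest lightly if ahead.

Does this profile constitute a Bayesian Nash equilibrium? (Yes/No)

Yes

A profile is a BNE iff every type of every player is best-responding given beliefs about the other side.
Lab 1 plays Collaborate: E[Collaborate] = 0.6·(0) + 0.3·(0) + 0.1·(7) = 0.7; E[Race] = -3.5. Best-responding. ✓
Lab 2 (research lead behind), facing Collaborate: Invest heavily gives 10, Invest lightly gives 3. Proposed Invest heavily is best. ✓
Lab 2 (research lead even), facing Collaborate: Invest heavily gives 9, Invest lightly gives 4. Proposed Invest heavily is best. ✓
Lab 2 (research lead ahead), facing Collaborate: Invest heavily gives 2, Invest lightly gives 14. Proposed Invest lightly is best. ✓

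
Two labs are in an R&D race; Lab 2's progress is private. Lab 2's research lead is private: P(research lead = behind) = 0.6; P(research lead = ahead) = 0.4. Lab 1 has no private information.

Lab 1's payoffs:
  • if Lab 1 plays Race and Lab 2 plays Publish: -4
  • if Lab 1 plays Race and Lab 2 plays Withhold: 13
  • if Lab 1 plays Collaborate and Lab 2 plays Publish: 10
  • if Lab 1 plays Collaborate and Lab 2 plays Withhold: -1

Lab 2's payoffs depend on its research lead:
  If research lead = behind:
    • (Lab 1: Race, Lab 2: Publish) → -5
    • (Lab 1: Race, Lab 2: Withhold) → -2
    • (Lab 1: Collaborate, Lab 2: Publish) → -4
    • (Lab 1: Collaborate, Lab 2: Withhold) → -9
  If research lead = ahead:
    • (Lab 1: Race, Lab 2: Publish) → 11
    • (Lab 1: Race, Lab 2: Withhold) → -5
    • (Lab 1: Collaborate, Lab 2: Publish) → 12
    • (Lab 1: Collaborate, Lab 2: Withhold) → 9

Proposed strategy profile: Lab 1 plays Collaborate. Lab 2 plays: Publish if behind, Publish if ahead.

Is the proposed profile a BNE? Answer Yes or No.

A profile is a BNE iff every type of every player is best-responding given beliefs about the other side.
Lab 1 plays Collaborate: E[Collaborate] = 0.6·(10) + 0.4·(10) = 10; E[Race] = -4. Best-responding. ✓
Lab 2 (research lead behind), facing Collaborate: Publish gives -4, Withhold gives -9. Proposed Publish is best. ✓
Lab 2 (research lead ahead), facing Collaborate: Publish gives 12, Withhold gives 9. Proposed Publish is best. ✓

Yes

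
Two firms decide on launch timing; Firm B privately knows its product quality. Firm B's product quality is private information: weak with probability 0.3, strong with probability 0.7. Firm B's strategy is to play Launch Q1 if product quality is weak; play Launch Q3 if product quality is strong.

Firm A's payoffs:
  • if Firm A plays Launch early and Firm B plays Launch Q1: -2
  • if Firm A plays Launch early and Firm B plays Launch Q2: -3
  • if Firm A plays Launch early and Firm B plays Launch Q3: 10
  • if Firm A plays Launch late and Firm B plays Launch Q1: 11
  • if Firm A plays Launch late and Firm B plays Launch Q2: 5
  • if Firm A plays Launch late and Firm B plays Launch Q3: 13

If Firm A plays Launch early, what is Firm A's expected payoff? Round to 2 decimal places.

6.40

E[Launch early] = 0.3·(-2) + 0.7·10 = (-0.6) + 7 = 6.4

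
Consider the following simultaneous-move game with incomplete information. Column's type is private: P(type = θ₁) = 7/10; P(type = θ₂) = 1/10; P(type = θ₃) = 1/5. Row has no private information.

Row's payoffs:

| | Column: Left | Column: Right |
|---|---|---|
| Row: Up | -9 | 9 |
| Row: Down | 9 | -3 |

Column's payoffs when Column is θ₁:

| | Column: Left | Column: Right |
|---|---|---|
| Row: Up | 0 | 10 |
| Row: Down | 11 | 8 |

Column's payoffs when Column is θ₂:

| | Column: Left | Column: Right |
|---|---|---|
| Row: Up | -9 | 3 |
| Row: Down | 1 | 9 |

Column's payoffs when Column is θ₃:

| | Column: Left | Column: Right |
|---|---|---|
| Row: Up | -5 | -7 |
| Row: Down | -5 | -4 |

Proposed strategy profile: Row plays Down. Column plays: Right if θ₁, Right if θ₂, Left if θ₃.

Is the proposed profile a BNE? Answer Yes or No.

No

A profile is a BNE iff every type of every player is best-responding given beliefs about the other side.
Row plays Down: E[Down] = 7/10·(-3) + 1/10·(-3) + 1/5·(9) = -3/5; E[Up] = 27/5. Not best-responding. ✗
Column (type θ₁), facing Down: Left gives 11, Right gives 8. Proposed Right is not best — profitable deviation exists. ✗
Column (type θ₂), facing Down: Left gives 1, Right gives 9. Proposed Right is best. ✓
Column (type θ₃), facing Down: Left gives -5, Right gives -4. Proposed Left is not best — profitable deviation exists. ✗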